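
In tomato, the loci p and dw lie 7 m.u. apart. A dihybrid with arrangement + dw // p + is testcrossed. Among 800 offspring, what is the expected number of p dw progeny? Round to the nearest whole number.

A map distance of 7 m.u. corresponds to a recombination frequency of 0.070.
The F1 is + dw / p +, so p dw is a recombinant gamete class with expected frequency r/2 = 0.070/2 = 0.0350.
Expected number = 0.0350 × 800 = 28.00 ≈ 28.

28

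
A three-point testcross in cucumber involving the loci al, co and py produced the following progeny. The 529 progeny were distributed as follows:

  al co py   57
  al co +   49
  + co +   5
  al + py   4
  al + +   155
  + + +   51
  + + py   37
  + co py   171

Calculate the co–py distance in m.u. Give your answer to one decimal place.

18.0 m.u.

The two most frequent reciprocal classes, + co py and al + +, are the parental types, so the F1 was + co py / al + +.
The two rarest classes, + co + and al + py, are the double crossovers. Comparing them with the parentals, only the py allele has switched, so py is the middle locus and the order is co – py – al.
Crossovers in the co–py interval produce the single-crossover classes + + py and al co + (37 + 49 = 86) plus the double crossovers (9).
RF(co–py) = (86 + 9) / 529 = 95/529 = 0.1796 → 18.0 m.u.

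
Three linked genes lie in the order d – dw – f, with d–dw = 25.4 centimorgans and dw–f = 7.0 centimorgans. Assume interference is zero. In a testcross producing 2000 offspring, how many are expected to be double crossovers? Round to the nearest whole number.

Map distances give recombination frequencies of 0.254 and 0.070 for the two intervals.
With no interference, expected double-crossover frequency = 0.254 × 0.070 = 0.01778.
Expected number = 0.01778 × 2000 = 35.56 ≈ 36.

36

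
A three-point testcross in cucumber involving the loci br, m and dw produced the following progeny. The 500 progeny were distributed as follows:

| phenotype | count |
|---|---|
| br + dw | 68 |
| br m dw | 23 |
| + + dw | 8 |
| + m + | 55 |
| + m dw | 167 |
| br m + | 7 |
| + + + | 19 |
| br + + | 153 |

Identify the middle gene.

m

The two most frequent reciprocal classes, + m dw and br + +, are the parental types, so the F1 was + m dw / br + +.
The two rarest classes, + + dw and br m +, are the double crossovers. Comparing them with the parentals, only the m allele has switched, so m is the middle locus and the order is dw – m – br.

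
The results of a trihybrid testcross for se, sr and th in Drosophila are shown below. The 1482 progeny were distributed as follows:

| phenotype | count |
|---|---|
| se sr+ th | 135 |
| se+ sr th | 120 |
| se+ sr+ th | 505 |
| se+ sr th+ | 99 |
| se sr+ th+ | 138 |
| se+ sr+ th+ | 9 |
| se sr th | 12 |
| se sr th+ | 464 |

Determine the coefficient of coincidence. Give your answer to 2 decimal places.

0.44

The two most frequent reciprocal classes, se sr th+ and se+ sr+ th, are the parental types, so the F1 was se sr th+ / se+ sr+ th.
The two rarest classes, se sr th and se+ sr+ th+, are the double crossovers. Comparing them with the parentals, only the th allele has switched, so th is the middle locus and the order is sr – th – se.
sr–th: (258 + 21)/1482 = 0.1883; th–se: (234 + 21)/1482 = 0.1721.
Expected DCO frequency = 0.1883 × 0.1721 ≈ 0.03241; observed = 21/1482 ≈ 0.01417.
Coefficient of coincidence = 0.01417/0.03241 ≈ 0.44.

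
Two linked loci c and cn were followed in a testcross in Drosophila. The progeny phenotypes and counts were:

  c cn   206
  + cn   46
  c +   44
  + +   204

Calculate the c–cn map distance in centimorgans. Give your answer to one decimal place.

18.0 centimorgans

The two most frequent classes, + + (204) and c cn (206), are the parental types, so the F1 was + + / c cn.
The recombinant classes are + cn and c +: 46 + 44 = 90.
Recombination frequency = 90/500 = 0.1800 ≈ 18.0%, i.e. 18.0 centimorgans.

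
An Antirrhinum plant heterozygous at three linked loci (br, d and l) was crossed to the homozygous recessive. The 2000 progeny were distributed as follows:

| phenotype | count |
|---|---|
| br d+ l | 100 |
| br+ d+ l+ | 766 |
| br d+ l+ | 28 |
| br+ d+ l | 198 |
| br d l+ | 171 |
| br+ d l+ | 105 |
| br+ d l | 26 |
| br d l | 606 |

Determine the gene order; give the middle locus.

br

The two most frequent reciprocal classes, br+ d+ l+ and br d l, are the parental types, so the F1 was br+ d+ l+ / br d l.
The two rarest classes, br d+ l+ and br+ d l, are the double crossovers. Comparing them with the parentals, only the br allele has switched, so br is the middle locus and the order is d – br – l.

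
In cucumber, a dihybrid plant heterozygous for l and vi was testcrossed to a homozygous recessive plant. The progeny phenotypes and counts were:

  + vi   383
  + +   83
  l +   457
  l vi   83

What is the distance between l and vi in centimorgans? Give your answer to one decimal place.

16.5 centimorgans

The two most frequent classes, + vi (383) and l + (457), are the parental types, so the F1 was + vi / l +.
The recombinant classes are + + and l vi: 83 + 83 = 166.
Recombination frequency = 166/1006 = 0.1650 ≈ 16.5%, i.e. 16.5 centimorgans.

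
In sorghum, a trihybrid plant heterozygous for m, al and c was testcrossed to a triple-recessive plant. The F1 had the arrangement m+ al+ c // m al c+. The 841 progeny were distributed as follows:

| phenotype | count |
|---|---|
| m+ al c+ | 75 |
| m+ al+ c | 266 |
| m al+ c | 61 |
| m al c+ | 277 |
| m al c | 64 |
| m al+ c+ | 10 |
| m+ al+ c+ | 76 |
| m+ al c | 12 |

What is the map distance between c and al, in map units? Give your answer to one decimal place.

The two rarest classes, m+ al c and m al+ c+, are the double crossovers. Comparing them with the parentals, only the al allele has switched, so al is the middle locus and the order is m – al – c.
Crossovers in the al–c interval produce the single-crossover classes m+ al+ c+ and m al c (76 + 64 = 140) plus the double crossovers (22).
RF(al–c) = (140 + 22) / 841 = 162/841 = 0.1926 → 19.3 map units.

19.3 map units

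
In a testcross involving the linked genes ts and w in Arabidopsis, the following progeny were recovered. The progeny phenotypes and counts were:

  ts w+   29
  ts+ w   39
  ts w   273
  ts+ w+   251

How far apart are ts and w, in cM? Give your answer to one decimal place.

The two most frequent classes, ts+ w+ (251) and ts w (273), are the parental types, so the F1 was ts+ w+ / ts w.
The recombinant classes are ts+ w and ts w+: 39 + 29 = 68.
Recombination frequency = 68/592 = 0.1149 ≈ 11.5%, i.e. 11.5 cM.

11.5 cM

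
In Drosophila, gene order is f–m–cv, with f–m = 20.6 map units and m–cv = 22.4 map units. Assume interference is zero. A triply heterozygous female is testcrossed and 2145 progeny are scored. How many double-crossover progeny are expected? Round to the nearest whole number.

Map distances give recombination frequencies of 0.206 and 0.224 for the two intervals.
With no interference, expected double-crossover frequency = 0.206 × 0.224 = 0.04614.
Expected number = 0.04614 × 2145 = 98.98 ≈ 99.

99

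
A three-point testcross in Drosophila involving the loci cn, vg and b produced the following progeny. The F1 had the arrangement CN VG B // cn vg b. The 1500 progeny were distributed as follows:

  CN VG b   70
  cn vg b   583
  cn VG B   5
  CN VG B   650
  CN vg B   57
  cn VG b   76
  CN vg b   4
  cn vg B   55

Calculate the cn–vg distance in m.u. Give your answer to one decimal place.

9.5 m.u.

The two rarest classes, cn VG B and CN vg b, are the double crossovers. Comparing them with the parentals, only the cn allele has switched, so cn is the middle locus and the order is vg – cn – b.
Crossovers in the vg–cn interval produce the single-crossover classes CN vg B and cn VG b (57 + 76 = 133) plus the double crossovers (9).
RF(vg–cn) = (133 + 9) / 1500 = 142/1500 = 0.0947 → 9.5 m.u.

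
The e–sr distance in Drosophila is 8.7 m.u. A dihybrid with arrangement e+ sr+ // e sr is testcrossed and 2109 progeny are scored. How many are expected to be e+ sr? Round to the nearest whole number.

A map distance of 8.7 m.u. corresponds to a recombination frequency of 0.087.
The F1 is e+ sr+ / e sr, so e+ sr is a recombinant gamete class with expected frequency r/2 = 0.087/2 = 0.0435.
Expected number = 0.0435 × 2109 = 91.74 ≈ 92.

92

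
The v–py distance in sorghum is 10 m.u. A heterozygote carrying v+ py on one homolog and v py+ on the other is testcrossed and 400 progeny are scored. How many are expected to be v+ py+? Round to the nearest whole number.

20

A map distance of 10 m.u. corresponds to a recombination frequency of 0.100.
The F1 is v+ py / v py+, so v+ py+ is a recombinant gamete class with expected frequency r/2 = 0.100/2 = 0.0500.
Expected number = 0.0500 × 400 = 20.00 ≈ 20.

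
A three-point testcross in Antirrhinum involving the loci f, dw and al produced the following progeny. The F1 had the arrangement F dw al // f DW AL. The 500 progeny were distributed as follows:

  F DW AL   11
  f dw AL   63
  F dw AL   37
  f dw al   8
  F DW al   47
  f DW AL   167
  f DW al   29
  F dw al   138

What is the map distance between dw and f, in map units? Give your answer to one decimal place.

25.8 map units

The two rarest classes, f dw al and F DW AL, are the double crossovers. Comparing them with the parentals, only the f allele has switched, so f is the middle locus and the order is dw – f – al.
Crossovers in the dw–f interval produce the single-crossover classes F DW al and f dw AL (47 + 63 = 110) plus the double crossovers (19).
RF(dw–f) = (110 + 19) / 500 = 129/500 = 0.2580 → 25.8 map units.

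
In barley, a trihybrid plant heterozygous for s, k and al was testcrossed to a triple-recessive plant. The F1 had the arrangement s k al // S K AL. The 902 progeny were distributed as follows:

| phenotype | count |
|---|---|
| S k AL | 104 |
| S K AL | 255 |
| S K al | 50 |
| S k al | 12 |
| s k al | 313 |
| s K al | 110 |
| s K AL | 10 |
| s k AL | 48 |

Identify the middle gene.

s

The two rarest classes, S k al and s K AL, are the double crossovers. Comparing them with the parentals, only the s allele has switched, so s is the middle locus and the order is al – s – k.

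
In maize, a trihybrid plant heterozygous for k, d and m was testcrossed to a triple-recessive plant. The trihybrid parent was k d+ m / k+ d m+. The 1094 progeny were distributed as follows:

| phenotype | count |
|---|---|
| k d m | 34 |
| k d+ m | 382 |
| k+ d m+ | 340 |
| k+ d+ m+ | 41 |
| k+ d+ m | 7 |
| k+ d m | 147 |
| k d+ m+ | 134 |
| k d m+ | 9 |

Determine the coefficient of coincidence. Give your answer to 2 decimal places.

0.65

The two rarest classes, k+ d+ m and k d m+, are the double crossovers. Comparing them with the parentals, only the k allele has switched, so k is the middle locus and the order is d – k – m.
d–k: (75 + 16)/1094 = 0.0832; k–m: (281 + 16)/1094 = 0.2715.
Expected DCO frequency = 0.0832 × 0.2715 ≈ 0.02259; observed = 16/1094 ≈ 0.01463.
Coefficient of coincidence = 0.01463/0.02259 ≈ 0.65.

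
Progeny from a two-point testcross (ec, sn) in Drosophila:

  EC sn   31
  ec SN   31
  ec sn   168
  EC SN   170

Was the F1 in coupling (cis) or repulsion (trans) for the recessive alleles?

cis

The two most frequent classes are EC SN (170) and ec sn (168); these are the parental (non-recombinant) types.
So the F1 carried EC SN on one chromosome and ec sn on the other — the recessive alleles are on the same chromosome (cis / coupling).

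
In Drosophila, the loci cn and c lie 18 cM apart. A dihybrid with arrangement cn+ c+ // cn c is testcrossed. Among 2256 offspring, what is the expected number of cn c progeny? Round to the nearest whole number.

A map distance of 18 cM corresponds to a recombination frequency of 0.180.
The F1 is cn+ c+ / cn c, so cn c is a parental gamete class with expected frequency (1 − r)/2 = 0.820/2 = 0.4100.
Expected number = 0.4100 × 2256 = 924.96 ≈ 925.

925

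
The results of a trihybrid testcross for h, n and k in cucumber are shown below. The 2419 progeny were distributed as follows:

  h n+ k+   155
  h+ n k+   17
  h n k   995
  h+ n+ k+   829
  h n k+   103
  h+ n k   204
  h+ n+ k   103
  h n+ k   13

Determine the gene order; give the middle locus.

The two most frequent reciprocal classes, h n k and h+ n+ k+, are the parental types, so the F1 was h n k / h+ n+ k+.
The two rarest classes, h n+ k and h+ n k+, are the double crossovers. Comparing them with the parentals, only the n allele has switched, so n is the middle locus and the order is h – n – k.

n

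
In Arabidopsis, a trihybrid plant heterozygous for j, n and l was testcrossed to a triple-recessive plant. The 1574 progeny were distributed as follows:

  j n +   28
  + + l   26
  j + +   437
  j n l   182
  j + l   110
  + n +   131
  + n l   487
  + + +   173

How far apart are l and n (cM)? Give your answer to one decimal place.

18.7 cM

The two most frequent reciprocal classes, j + + and + n l, are the parental types, so the F1 was j + + / + n l.
The two rarest classes, j n + and + + l, are the double crossovers. Comparing them with the parentals, only the n allele has switched, so n is the middle locus and the order is j – n – l.
Crossovers in the n–l interval produce the single-crossover classes j + l and + n + (110 + 131 = 241) plus the double crossovers (54).
RF(n–l) = (241 + 54) / 1574 = 295/1574 = 0.1874 → 18.7 cM.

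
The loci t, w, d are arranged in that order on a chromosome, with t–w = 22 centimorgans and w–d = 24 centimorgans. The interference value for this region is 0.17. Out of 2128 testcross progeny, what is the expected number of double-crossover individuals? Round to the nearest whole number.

Map distances give recombination frequencies of 0.220 and 0.240 for the two intervals.
With interference 0.17 (so coincidence = 0.83), expected double-crossover frequency = 0.220 × 0.240 × 0.83 = 0.04382.
Expected number = 0.04382 × 2128 = 93.26 ≈ 93.

93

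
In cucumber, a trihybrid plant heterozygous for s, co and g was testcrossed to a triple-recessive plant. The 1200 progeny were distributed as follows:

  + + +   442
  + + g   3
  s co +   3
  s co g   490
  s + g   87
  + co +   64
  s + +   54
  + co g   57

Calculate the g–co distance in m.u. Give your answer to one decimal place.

13.1 m.u.

The two most frequent reciprocal classes, + + + and s co g, are the parental types, so the F1 was + + + / s co g.
The two rarest classes, + + g and s co +, are the double crossovers. Comparing them with the parentals, only the g allele has switched, so g is the middle locus and the order is s – g – co.
Crossovers in the g–co interval produce the single-crossover classes + co + and s + g (64 + 87 = 151) plus the double crossovers (6).
RF(g–co) = (151 + 6) / 1200 = 157/1200 = 0.1308 → 13.1 m.u.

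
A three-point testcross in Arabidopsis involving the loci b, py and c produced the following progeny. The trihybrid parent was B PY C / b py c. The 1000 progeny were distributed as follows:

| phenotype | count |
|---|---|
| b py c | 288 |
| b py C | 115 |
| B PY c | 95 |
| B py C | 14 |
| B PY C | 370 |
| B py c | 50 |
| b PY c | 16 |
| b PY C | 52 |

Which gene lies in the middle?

The two rarest classes, B py C and b PY c, are the double crossovers. Comparing them with the parentals, only the py allele has switched, so py is the middle locus and the order is c – py – b.

py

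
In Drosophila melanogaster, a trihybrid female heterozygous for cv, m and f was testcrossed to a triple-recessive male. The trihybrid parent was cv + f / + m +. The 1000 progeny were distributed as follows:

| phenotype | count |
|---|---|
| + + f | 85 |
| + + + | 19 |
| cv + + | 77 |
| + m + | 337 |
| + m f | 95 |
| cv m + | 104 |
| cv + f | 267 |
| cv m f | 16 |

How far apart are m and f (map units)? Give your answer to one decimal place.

20.7 map units

The two rarest classes, cv m f and + + +, are the double crossovers. Comparing them with the parentals, only the m allele has switched, so m is the middle locus and the order is cv – m – f.
Crossovers in the m–f interval produce the single-crossover classes cv + + and + m f (77 + 95 = 172) plus the double crossovers (35).
RF(m–f) = (172 + 35) / 1000 = 207/1000 = 0.2070 → 20.7 map units.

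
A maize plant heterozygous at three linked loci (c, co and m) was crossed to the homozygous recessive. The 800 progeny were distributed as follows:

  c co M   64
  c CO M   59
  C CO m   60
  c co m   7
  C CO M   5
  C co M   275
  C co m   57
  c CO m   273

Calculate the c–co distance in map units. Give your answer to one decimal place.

17.0 map units

The two most frequent reciprocal classes, C co M and c CO m, are the parental types, so the F1 was C co M / c CO m.
The two rarest classes, C CO M and c co m, are the double crossovers. Comparing them with the parentals, only the co allele has switched, so co is the middle locus and the order is m – co – c.
Crossovers in the co–c interval produce the single-crossover classes c co M and C CO m (64 + 60 = 124) plus the double crossovers (12).
RF(co–c) = (124 + 12) / 800 = 136/800 = 0.1700 → 17.0 map units.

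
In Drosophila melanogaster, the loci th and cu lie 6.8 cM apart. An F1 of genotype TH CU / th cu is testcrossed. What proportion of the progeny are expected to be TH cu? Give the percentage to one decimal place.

3.4%

A map distance of 6.8 cM corresponds to a recombination frequency of 0.068.
The F1 is TH CU / th cu, so TH cu is a recombinant gamete class with expected frequency r/2 = 0.068/2 = 0.0340.
That is 0.0340 = 3.4% of the progeny.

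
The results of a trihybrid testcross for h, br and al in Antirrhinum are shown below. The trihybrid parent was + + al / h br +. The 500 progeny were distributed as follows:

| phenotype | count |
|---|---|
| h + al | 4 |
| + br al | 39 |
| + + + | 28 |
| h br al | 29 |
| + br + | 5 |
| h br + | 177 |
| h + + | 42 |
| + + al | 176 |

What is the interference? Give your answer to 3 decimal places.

0.242

The two rarest classes, h + al and + br +, are the double crossovers. Comparing them with the parentals, only the h allele has switched, so h is the middle locus and the order is br – h – al.
br–h: (81 + 9)/500 = 0.1800; h–al: (57 + 9)/500 = 0.1320.
Expected DCO frequency = 0.1800 × 0.1320 ≈ 0.02376; observed = 9/500 ≈ 0.01800.
Coefficient of coincidence = 0.01800/0.02376 ≈ 0.758; interference = 1 − 0.758 = 0.242.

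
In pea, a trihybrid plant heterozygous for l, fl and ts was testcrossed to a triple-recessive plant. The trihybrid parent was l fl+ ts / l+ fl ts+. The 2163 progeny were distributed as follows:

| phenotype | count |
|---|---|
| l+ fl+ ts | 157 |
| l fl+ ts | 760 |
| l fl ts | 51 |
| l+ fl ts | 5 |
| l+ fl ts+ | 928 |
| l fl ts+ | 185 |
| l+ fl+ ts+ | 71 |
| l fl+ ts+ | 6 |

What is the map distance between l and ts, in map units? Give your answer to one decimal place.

The two rarest classes, l fl+ ts+ and l+ fl ts, are the double crossovers. Comparing them with the parentals, only the ts allele has switched, so ts is the middle locus and the order is l – ts – fl.
Crossovers in the l–ts interval produce the single-crossover classes l+ fl+ ts and l fl ts+ (157 + 185 = 342) plus the double crossovers (11).
RF(l–ts) = (342 + 11) / 2163 = 353/2163 = 0.1632 → 16.3 map units.

16.3 map units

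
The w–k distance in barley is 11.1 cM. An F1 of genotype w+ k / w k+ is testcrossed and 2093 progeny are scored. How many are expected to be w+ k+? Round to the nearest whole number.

116

A map distance of 11.1 cM corresponds to a recombination frequency of 0.111.
The F1 is w+ k / w k+, so w+ k+ is a recombinant gamete class with expected frequency r/2 = 0.111/2 = 0.0555.
Expected number = 0.0555 × 2093 = 116.16 ≈ 116.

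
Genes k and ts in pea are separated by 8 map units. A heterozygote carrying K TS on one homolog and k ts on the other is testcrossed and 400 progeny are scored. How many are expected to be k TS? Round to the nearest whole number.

A map distance of 8 map units corresponds to a recombination frequency of 0.080.
The F1 is K TS / k ts, so k TS is a recombinant gamete class with expected frequency r/2 = 0.080/2 = 0.0400.
Expected number = 0.0400 × 400 = 16.00 ≈ 16.

16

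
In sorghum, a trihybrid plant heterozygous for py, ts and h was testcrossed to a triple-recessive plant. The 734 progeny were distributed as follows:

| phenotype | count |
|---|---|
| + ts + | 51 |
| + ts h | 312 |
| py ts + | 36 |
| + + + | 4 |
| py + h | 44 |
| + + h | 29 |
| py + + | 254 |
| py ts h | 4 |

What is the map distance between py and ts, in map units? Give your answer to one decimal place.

The two most frequent reciprocal classes, + ts h and py + +, are the parental types, so the F1 was + ts h / py + +.
The two rarest classes, py ts h and + + +, are the double crossovers. Comparing them with the parentals, only the py allele has switched, so py is the middle locus and the order is h – py – ts.
Crossovers in the py–ts interval produce the single-crossover classes + + h and py ts + (29 + 36 = 65) plus the double crossovers (8).
RF(py–ts) = (65 + 8) / 734 = 73/734 = 0.0995 → 9.9 map units.

9.9 map units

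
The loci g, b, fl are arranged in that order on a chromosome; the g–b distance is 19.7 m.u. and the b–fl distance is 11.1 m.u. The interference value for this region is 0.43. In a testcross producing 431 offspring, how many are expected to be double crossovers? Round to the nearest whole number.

Map distances give recombination frequencies of 0.197 and 0.111 for the two intervals.
With interference 0.43 (so coincidence = 0.57), expected double-crossover frequency = 0.197 × 0.111 × 0.57 = 0.01246.
Expected number = 0.01246 × 431 = 5.37 ≈ 5.

5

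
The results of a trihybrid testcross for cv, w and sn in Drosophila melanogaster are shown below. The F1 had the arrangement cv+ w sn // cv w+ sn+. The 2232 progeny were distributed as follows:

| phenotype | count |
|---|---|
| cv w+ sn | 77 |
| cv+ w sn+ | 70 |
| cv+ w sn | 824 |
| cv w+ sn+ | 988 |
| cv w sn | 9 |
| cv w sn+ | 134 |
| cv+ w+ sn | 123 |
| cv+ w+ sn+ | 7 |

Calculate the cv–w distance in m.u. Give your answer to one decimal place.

12.2 m.u.

The two rarest classes, cv w sn and cv+ w+ sn+, are the double crossovers. Comparing them with the parentals, only the cv allele has switched, so cv is the middle locus and the order is sn – cv – w.
Crossovers in the cv–w interval produce the single-crossover classes cv+ w+ sn and cv w sn+ (123 + 134 = 257) plus the double crossovers (16).
RF(cv–w) = (257 + 16) / 2232 = 273/2232 = 0.1223 → 12.2 m.u.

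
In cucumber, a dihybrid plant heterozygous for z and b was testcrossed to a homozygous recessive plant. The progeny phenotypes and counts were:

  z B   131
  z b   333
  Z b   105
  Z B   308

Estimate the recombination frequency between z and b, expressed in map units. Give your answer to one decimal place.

The two most frequent classes, Z B (308) and z b (333), are the parental types, so the F1 was Z B / z b.
The recombinant classes are Z b and z B: 105 + 131 = 236.
Recombination frequency = 236/877 = 0.2691 ≈ 26.9%, i.e. 26.9 map units.

26.9 map units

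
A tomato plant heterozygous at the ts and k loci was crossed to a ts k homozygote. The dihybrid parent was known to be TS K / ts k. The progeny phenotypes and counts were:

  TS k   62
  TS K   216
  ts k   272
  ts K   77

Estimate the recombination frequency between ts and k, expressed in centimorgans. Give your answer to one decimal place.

The recombinant classes are TS k and ts K: 62 + 77 = 139.
Recombination frequency = 139/627 = 0.2217 ≈ 22.2%, i.e. 22.2 centimorgans.

22.2 centimorgans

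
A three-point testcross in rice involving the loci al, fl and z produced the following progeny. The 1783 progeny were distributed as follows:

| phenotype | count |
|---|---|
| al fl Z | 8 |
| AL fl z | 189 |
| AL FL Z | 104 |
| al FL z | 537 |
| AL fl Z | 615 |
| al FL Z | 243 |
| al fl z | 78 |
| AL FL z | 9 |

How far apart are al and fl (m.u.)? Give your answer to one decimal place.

The two most frequent reciprocal classes, al FL z and AL fl Z, are the parental types, so the F1 was al FL z / AL fl Z.
The two rarest classes, AL FL z and al fl Z, are the double crossovers. Comparing them with the parentals, only the al allele has switched, so al is the middle locus and the order is fl – al – z.
Crossovers in the fl–al interval produce the single-crossover classes al fl z and AL FL Z (78 + 104 = 182) plus the double crossovers (17).
RF(fl–al) = (182 + 17) / 1783 = 199/1783 = 0.1116 → 11.2 m.u.

11.2 m.u.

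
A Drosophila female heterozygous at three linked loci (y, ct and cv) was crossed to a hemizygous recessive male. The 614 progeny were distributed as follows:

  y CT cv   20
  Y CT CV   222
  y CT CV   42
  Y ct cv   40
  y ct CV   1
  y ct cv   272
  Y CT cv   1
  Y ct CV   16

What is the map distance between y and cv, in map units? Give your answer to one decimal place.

13.7 map units

The two most frequent reciprocal classes, Y CT CV and y ct cv, are the parental types, so the F1 was Y CT CV / y ct cv.
The two rarest classes, Y CT cv and y ct CV, are the double crossovers. Comparing them with the parentals, only the cv allele has switched, so cv is the middle locus and the order is y – cv – ct.
Crossovers in the y–cv interval produce the single-crossover classes y CT CV and Y ct cv (42 + 40 = 82) plus the double crossovers (2).
RF(y–cv) = (82 + 2) / 614 = 84/614 = 0.1368 → 13.7 map units.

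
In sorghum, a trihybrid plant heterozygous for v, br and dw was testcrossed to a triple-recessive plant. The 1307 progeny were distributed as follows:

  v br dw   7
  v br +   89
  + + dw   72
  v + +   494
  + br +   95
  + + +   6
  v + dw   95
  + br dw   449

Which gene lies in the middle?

v

The two most frequent reciprocal classes, v + + and + br dw, are the parental types, so the F1 was v + + / + br dw.
The two rarest classes, + + + and v br dw, are the double crossovers. Comparing them with the parentals, only the v allele has switched, so v is the middle locus and the order is dw – v – br.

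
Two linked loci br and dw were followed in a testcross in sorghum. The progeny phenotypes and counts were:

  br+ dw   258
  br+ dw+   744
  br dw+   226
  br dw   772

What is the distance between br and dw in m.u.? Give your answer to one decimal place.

24.2 m.u.

The two most frequent classes, br+ dw+ (744) and br dw (772), are the parental types, so the F1 was br+ dw+ / br dw.
The recombinant classes are br+ dw and br dw+: 258 + 226 = 484.
Recombination frequency = 484/2000 = 0.2420 ≈ 24.2%, i.e. 24.2 m.u.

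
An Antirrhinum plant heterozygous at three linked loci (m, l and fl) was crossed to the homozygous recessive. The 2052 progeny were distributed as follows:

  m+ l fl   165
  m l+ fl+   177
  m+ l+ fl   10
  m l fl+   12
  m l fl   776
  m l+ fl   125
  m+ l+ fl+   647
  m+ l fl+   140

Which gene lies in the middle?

The two most frequent reciprocal classes, m+ l+ fl+ and m l fl, are the parental types, so the F1 was m+ l+ fl+ / m l fl.
The two rarest classes, m+ l+ fl and m l fl+, are the double crossovers. Comparing them with the parentals, only the fl allele has switched, so fl is the middle locus and the order is m – fl – l.

fl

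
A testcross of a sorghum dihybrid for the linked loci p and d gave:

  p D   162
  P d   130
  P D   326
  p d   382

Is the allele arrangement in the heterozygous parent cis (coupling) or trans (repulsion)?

The two most frequent classes are P D (326) and p d (382); these are the parental (non-recombinant) types.
So the F1 carried P D on one chromosome and p d on the other — the recessive alleles are on the same chromosome (cis / coupling).

cis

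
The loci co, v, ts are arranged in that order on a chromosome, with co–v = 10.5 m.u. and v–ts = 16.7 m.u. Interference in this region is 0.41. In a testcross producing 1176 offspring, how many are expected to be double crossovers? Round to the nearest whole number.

Map distances give recombination frequencies of 0.105 and 0.167 for the two intervals.
With interference 0.41 (so coincidence = 0.59), expected double-crossover frequency = 0.105 × 0.167 × 0.59 = 0.01035.
Expected number = 0.01035 × 1176 = 12.17 ≈ 12.

12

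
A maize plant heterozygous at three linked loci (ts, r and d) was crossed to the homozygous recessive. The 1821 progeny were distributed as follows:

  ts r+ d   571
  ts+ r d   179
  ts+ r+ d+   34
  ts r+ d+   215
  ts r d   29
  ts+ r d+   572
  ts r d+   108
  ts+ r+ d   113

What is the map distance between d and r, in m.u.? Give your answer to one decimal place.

The two most frequent reciprocal classes, ts r+ d and ts+ r d+, are the parental types, so the F1 was ts r+ d / ts+ r d+.
The two rarest classes, ts r d and ts+ r+ d+, are the double crossovers. Comparing them with the parentals, only the r allele has switched, so r is the middle locus and the order is ts – r – d.
Crossovers in the r–d interval produce the single-crossover classes ts r+ d+ and ts+ r d (215 + 179 = 394) plus the double crossovers (63).
RF(r–d) = (394 + 63) / 1821 = 457/1821 = 0.2510 → 25.1 m.u.

25.1 m.u.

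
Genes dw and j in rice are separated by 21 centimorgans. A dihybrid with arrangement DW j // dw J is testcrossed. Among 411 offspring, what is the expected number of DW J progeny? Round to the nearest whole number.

A map distance of 21 centimorgans corresponds to a recombination frequency of 0.210.
The F1 is DW j / dw J, so DW J is a recombinant gamete class with expected frequency r/2 = 0.210/2 = 0.1050.
Expected number = 0.1050 × 411 = 43.16 ≈ 43.

43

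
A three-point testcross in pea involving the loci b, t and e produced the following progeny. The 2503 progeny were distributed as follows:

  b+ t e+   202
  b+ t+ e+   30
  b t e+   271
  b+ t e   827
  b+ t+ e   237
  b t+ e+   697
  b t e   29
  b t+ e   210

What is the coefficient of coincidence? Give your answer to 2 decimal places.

0.55

The two most frequent reciprocal classes, b+ t e and b t+ e+, are the parental types, so the F1 was b+ t e / b t+ e+.
The two rarest classes, b t e and b+ t+ e+, are the double crossovers. Comparing them with the parentals, only the b allele has switched, so b is the middle locus and the order is e – b – t.
e–b: (412 + 59)/2503 = 0.1882; b–t: (508 + 59)/2503 = 0.2265.
Expected DCO frequency = 0.1882 × 0.2265 ≈ 0.04263; observed = 59/2503 ≈ 0.02357.
Coefficient of coincidence = 0.02357/0.04263 ≈ 0.55.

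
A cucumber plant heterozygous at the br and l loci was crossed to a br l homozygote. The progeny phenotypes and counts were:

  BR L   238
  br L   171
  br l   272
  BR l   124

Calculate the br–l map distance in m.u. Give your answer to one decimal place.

36.6 m.u.

The two most frequent classes, BR L (238) and br l (272), are the parental types, so the F1 was BR L / br l.
The recombinant classes are BR l and br L: 124 + 171 = 295.
Recombination frequency = 295/805 = 0.3665 ≈ 36.6%, i.e. 36.6 m.u.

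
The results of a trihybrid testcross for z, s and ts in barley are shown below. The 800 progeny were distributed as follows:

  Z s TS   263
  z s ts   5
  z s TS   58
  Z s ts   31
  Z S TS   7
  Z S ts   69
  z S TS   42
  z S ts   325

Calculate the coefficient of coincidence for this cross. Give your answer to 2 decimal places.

The two most frequent reciprocal classes, Z s TS and z S ts, are the parental types, so the F1 was Z s TS / z S ts.
The two rarest classes, Z S TS and z s ts, are the double crossovers. Comparing them with the parentals, only the s allele has switched, so s is the middle locus and the order is ts – s – z.
ts–s: (73 + 12)/800 = 0.1062; s–z: (127 + 12)/800 = 0.1737.
Expected DCO frequency = 0.1062 × 0.1737 ≈ 0.01845; observed = 12/800 ≈ 0.01500.
Coefficient of coincidence = 0.01500/0.01845 ≈ 0.81.

0.81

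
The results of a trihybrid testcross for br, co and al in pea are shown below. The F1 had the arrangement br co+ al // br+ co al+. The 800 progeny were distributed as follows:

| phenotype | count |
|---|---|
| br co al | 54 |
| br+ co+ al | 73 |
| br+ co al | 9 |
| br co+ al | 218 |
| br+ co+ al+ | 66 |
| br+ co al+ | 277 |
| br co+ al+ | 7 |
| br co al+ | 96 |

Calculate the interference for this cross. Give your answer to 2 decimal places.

The two rarest classes, br co+ al+ and br+ co al, are the double crossovers. Comparing them with the parentals, only the al allele has switched, so al is the middle locus and the order is br – al – co.
br–al: (169 + 16)/800 = 0.2313; al–co: (120 + 16)/800 = 0.1700.
Expected DCO frequency = 0.2313 × 0.1700 ≈ 0.03932; observed = 16/800 ≈ 0.02000.
Coefficient of coincidence = 0.02000/0.03932 ≈ 0.51; interference = 1 − 0.51 = 0.49.

0.49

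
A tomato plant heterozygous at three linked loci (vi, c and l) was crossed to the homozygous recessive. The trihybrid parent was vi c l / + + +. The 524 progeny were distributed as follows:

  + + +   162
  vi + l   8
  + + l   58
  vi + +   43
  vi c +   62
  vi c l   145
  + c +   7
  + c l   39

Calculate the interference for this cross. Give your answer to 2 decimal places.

0.40

The two rarest classes, vi + l and + c +, are the double crossovers. Comparing them with the parentals, only the c allele has switched, so c is the middle locus and the order is vi – c – l.
vi–c: (82 + 15)/524 = 0.1851; c–l: (120 + 15)/524 = 0.2576.
Expected DCO frequency = 0.1851 × 0.2576 ≈ 0.04768; observed = 15/524 ≈ 0.02863.
Coefficient of coincidence = 0.02863/0.04768 ≈ 0.60; interference = 1 − 0.60 = 0.40.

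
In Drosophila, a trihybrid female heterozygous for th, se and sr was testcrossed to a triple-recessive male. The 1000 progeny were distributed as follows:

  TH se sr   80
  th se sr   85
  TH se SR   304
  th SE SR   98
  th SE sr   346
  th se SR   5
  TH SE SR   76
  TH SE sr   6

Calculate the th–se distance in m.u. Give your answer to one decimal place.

The two most frequent reciprocal classes, TH se SR and th SE sr, are the parental types, so the F1 was TH se SR / th SE sr.
The two rarest classes, th se SR and TH SE sr, are the double crossovers. Comparing them with the parentals, only the th allele has switched, so th is the middle locus and the order is se – th – sr.
Crossovers in the se–th interval produce the single-crossover classes TH SE SR and th se sr (76 + 85 = 161) plus the double crossovers (11).
RF(se–th) = (161 + 11) / 1000 = 172/1000 = 0.1720 → 17.2 m.u.

17.2 m.u.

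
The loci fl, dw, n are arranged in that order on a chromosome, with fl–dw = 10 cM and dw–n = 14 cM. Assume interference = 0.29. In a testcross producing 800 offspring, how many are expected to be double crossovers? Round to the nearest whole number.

Map distances give recombination frequencies of 0.100 and 0.140 for the two intervals.
With interference 0.29 (so coincidence = 0.71), expected double-crossover frequency = 0.100 × 0.140 × 0.71 = 0.00994.
Expected number = 0.00994 × 800 = 7.95 ≈ 8.

8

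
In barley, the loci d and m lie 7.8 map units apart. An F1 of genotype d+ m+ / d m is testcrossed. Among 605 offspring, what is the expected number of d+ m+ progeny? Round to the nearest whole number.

A map distance of 7.8 map units corresponds to a recombination frequency of 0.078.
The F1 is d+ m+ / d m, so d+ m+ is a parental gamete class with expected frequency (1 − r)/2 = 0.922/2 = 0.4610.
Expected number = 0.4610 × 605 = 278.91 ≈ 279.

279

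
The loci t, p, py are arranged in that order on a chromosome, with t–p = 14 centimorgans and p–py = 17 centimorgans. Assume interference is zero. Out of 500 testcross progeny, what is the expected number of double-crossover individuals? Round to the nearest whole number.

12

Map distances give recombination frequencies of 0.140 and 0.170 for the two intervals.
With no interference, expected double-crossover frequency = 0.140 × 0.170 = 0.02380.
Expected number = 0.02380 × 500 = 11.90 ≈ 12.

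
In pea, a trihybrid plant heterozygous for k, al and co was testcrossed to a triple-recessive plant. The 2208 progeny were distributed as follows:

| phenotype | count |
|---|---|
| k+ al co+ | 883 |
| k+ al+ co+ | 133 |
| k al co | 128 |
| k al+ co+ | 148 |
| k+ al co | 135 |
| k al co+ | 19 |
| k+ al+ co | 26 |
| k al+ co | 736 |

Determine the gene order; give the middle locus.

The two most frequent reciprocal classes, k+ al co+ and k al+ co, are the parental types, so the F1 was k+ al co+ / k al+ co.
The two rarest classes, k al co+ and k+ al+ co, are the double crossovers. Comparing them with the parentals, only the k allele has switched, so k is the middle locus and the order is co – k – al.

k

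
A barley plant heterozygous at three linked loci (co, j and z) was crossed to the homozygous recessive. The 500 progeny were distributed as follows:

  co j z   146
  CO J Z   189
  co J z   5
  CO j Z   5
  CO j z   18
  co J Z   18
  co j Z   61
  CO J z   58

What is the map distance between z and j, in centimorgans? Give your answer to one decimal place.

The two most frequent reciprocal classes, CO J Z and co j z, are the parental types, so the F1 was CO J Z / co j z.
The two rarest classes, CO j Z and co J z, are the double crossovers. Comparing them with the parentals, only the j allele has switched, so j is the middle locus and the order is z – j – co.
Crossovers in the z–j interval produce the single-crossover classes CO J z and co j Z (58 + 61 = 119) plus the double crossovers (10).
RF(z–j) = (119 + 10) / 500 = 129/500 = 0.2580 → 25.8 centimorgans.

25.8 centimorgans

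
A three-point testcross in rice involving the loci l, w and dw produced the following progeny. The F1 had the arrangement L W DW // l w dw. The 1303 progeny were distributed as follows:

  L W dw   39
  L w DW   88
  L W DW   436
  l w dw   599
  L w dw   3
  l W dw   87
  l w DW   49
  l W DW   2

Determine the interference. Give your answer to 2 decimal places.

0.61

The two rarest classes, l W DW and L w dw, are the double crossovers. Comparing them with the parentals, only the l allele has switched, so l is the middle locus and the order is w – l – dw.
w–l: (175 + 5)/1303 = 0.1381; l–dw: (88 + 5)/1303 = 0.0714.
Expected DCO frequency = 0.1381 × 0.0714 ≈ 0.00986; observed = 5/1303 ≈ 0.00384.
Coefficient of coincidence = 0.00384/0.00986 ≈ 0.39; interference = 1 − 0.39 = 0.61.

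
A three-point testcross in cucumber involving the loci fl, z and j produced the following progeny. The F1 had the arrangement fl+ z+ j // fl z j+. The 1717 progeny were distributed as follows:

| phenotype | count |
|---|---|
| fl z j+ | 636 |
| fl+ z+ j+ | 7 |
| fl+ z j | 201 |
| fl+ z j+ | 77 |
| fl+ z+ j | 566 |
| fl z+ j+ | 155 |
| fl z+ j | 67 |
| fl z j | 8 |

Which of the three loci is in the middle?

j

The two rarest classes, fl+ z+ j+ and fl z j, are the double crossovers. Comparing them with the parentals, only the j allele has switched, so j is the middle locus and the order is z – j – fl.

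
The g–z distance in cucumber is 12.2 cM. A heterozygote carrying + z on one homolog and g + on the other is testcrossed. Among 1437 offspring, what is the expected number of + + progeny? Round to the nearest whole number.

88

A map distance of 12.2 cM corresponds to a recombination frequency of 0.122.
The F1 is + z / g +, so + + is a recombinant gamete class with expected frequency r/2 = 0.122/2 = 0.0610.
Expected number = 0.0610 × 1437 = 87.66 ≈ 88.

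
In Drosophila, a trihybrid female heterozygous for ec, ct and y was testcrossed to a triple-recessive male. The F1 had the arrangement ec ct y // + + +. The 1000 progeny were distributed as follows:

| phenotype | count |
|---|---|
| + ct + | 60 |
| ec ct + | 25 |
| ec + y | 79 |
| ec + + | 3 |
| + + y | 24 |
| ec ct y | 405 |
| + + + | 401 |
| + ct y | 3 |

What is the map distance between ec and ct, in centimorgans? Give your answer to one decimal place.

The two rarest classes, + ct y and ec + +, are the double crossovers. Comparing them with the parentals, only the ec allele has switched, so ec is the middle locus and the order is y – ec – ct.
Crossovers in the ec–ct interval produce the single-crossover classes ec + y and + ct + (79 + 60 = 139) plus the double crossovers (6).
RF(ec–ct) = (139 + 6) / 1000 = 145/1000 = 0.1450 → 14.5 centimorgans.

14.5 centimorgans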